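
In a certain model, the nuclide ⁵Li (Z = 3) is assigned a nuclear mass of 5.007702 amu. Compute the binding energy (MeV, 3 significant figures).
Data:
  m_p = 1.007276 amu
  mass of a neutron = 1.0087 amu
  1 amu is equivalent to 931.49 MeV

29.4 MeV

With 3 protons and 2 neutrons (A = 5):
Total constituent mass: 3 × 1.007276 + 2 × 1.0087 = 5.039228 amu
Mass defect Δm = 5.039228 − 5.007702 = 0.031526 amu
Binding energy = Δm·c² = 0.031526 × 931.49 MeV/amu = 29.3662 MeV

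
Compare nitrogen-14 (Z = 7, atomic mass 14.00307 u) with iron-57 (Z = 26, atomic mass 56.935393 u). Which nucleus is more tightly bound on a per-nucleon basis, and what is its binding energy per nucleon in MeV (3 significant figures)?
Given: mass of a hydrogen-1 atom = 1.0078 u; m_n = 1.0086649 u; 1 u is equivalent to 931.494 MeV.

nitrogen-14: Σm = 7(1.0078) + 7(1.0086649) = 14.1152543 u; Δm = 0.1121843 u; E_B = 104.50 MeV; E_B/A = 7.464 MeV
iron-57: Σm = 26(1.0078) + 31(1.0086649) = 57.4714119 u; Δm = 0.5360189 u; E_B = 499.30 MeV; E_B/A = 8.760 MeV
iron-57 has the higher binding energy per nucleon, so it is the more tightly bound nucleus.

iron-57; 8.76 MeV/nucleon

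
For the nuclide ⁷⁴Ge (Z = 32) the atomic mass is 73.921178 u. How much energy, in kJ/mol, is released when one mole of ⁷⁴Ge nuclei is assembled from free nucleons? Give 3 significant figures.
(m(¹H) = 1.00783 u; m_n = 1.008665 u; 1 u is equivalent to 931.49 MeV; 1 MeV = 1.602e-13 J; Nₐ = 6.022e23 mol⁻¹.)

The nucleus contains 32 protons and 74 − 32 = 42 neutrons.
Total constituent mass: 32 × 1.00783 + 42 × 1.008665 = 74.614490 u
Δm = 74.614490 − 73.921178 = 0.693312 u
Converting to energy: 0.693312 u × 931.49 MeV/u = 645.813 MeV
Per nucleus in joules: 645.813 MeV × 1.602e-13 J/MeV = 1.0346e-10 J
Per mole: 1.0346e-10 J × 6.022e23 mol⁻¹ = 6.2304e+13 J/mol

6.23e+10 kJ/mol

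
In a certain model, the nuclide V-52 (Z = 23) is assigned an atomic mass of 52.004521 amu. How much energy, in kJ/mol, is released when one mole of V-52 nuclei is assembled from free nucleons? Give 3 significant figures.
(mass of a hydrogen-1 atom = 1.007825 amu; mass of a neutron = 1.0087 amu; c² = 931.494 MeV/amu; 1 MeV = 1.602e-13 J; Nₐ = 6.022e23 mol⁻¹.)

Total constituent mass: 23 × 1.007825 + 29 × 1.0087 = 52.432275 amu
Δm = 52.432275 − 52.004521 = 0.427754 amu
Converting to energy: 0.427754 amu × 931.494 MeV/amu = 398.450 MeV
Per nucleus in joules: 398.450 MeV × 1.602e-13 J/MeV = 6.3832e-11 J
Per mole: 6.3832e-11 J × 6.022e23 mol⁻¹ = 3.8440e+13 J/mol

3.84e+10 kJ/mol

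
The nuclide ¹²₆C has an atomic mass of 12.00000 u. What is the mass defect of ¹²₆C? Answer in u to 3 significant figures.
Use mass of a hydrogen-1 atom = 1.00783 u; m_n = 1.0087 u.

0.0992 u

Mass of separated nucleons = 6(1.00783) + 6(1.0087) = 6.04698 + 6.0522 = 12.09918 u
Mass defect Δm = 12.09918 − 12.00000 = 0.09918 u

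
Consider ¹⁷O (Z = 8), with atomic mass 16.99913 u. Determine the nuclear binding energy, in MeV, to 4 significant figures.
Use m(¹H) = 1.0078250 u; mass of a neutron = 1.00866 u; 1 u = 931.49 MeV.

With 8 protons and 9 neutrons (A = 17):
Mass of separated nucleons = 8(1.0078250) + 9(1.00866) = 8.0626000 + 9.07794 = 17.1405400 u
Δm = 17.1405400 − 16.99913 = 0.1414100 u
Binding energy = Δm·c² = 0.1414100 × 931.49 MeV/u = 131.722 MeV

131.7 MeV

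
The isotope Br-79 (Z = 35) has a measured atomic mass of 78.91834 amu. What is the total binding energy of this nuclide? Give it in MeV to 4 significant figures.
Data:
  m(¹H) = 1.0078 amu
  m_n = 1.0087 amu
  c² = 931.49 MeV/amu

686.9 MeV

With 35 protons and 44 neutrons (A = 79):
Σm = 35·m(¹H) + 44·m_n = 35.2730 + 44.3828 = 79.6558 amu
Δm = 79.6558 − 78.91834 = 0.73746 amu
Converting to energy: 0.73746 amu × 931.49 MeV/amu = 686.937 MeV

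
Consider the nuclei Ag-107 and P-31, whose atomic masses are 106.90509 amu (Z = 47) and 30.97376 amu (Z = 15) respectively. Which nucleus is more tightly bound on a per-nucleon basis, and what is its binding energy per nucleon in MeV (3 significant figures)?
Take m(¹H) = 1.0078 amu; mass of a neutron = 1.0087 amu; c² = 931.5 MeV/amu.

Ag-107; 8.56 MeV/nucleon

Ag-107: Σm = 47(1.0078) + 60(1.0087) = 107.8886 amu; Δm = 0.98351 amu; E_B = 916.14 MeV; E_B/A = 8.562 MeV
P-31: Σm = 15(1.0078) + 16(1.0087) = 31.2562 amu; Δm = 0.28244 amu; E_B = 263.09 MeV; E_B/A = 8.487 MeV
Ag-107 has the higher binding energy per nucleon, so it is the more tightly bound nucleus.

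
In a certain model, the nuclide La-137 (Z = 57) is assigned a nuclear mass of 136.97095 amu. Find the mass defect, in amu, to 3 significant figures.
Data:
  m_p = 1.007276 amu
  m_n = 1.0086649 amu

1.14 amu

Z = 57, so N = A − Z = 137 − 57 = 80.
Mass of separated nucleons = 57(1.007276) + 80(1.0086649) = 57.414732 + 80.6931920 = 138.1079240 amu
Mass defect Δm = 138.1079240 − 136.97095 = 1.1369740 amu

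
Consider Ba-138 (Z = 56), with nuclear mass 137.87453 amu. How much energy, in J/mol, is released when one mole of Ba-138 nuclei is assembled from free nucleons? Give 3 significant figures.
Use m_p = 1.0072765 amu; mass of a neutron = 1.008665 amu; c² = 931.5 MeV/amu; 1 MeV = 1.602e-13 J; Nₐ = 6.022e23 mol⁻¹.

1.12e+14 J/mol

Total constituent mass: 56 × 1.0072765 + 82 × 1.008665 = 139.1180140 amu
Mass defect Δm = 139.1180140 − 137.87453 = 1.2434840 amu
Converting to energy: 1.2434840 amu × 931.5 MeV/amu = 1158.31 MeV
Per nucleus in joules: 1158.31 MeV × 1.602e-13 J/MeV = 1.8556e-10 J
Per mole: 1.8556e-10 J × 6.022e23 mol⁻¹ = 1.1174e+14 J/mol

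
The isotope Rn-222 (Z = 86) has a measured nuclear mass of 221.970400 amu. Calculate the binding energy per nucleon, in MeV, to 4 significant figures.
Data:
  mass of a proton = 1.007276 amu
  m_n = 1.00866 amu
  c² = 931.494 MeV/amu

With 86 protons and 136 neutrons (A = 222):
Σm = 86·m_p + 136·m_n = 86.625736 + 137.17776 = 223.803496 amu
The mass defect is 223.803496 − 221.970400 = 1.833096 amu.
Converting to energy: 1.833096 amu × 931.494 MeV/amu = 1707.52 MeV
Dividing by A = 222 gives 7.692 MeV per nucleon.

7.692 MeV/nucleon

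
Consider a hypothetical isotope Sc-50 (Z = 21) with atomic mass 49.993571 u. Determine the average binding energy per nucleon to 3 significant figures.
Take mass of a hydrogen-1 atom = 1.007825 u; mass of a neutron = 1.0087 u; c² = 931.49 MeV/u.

7.88 MeV/nucleon

Σm = 21·m(¹H) + 29·m_n = 21.164325 + 29.2523 = 50.416625 u
The mass defect is 50.416625 − 49.993571 = 0.423054 u.
Converting to energy: 0.423054 u × 931.49 MeV/u = 394.071 MeV
BE/A = 394.071 MeV / 50 = 7.881 MeV/nucleon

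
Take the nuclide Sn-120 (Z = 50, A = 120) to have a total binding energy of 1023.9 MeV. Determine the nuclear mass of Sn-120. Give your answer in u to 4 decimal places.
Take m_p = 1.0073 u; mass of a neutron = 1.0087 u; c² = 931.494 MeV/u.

Mass defect = 1023.9 MeV / (931.494 MeV/u) = 1.099202 u
Constituent mass = 50(1.0073) + 70(1.0087) = 120.9740 u
Nuclear mass = 120.9740 − 1.099202 = 119.874798 u ≈ 119.8748 u (to 4 decimal places)

119.8748 u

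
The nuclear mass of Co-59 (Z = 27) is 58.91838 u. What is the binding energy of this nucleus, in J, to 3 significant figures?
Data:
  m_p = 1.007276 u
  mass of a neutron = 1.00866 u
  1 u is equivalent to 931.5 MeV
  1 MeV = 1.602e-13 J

8.28e-11 J

Total constituent mass: 27 × 1.007276 + 32 × 1.00866 = 59.473572 u
Mass defect Δm = 59.473572 − 58.91838 = 0.555192 u
E_B = 0.555192 × 931.5 = 517.161 MeV
In joules: 517.161 MeV × 1.602e-13 J/MeV = 8.2849e-11 J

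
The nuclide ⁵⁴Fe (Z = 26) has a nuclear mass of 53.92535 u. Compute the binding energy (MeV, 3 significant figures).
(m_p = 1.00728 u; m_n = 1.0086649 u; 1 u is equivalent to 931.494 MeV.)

472 MeV

The nucleus contains 26 protons and 54 − 26 = 28 neutrons.
Total constituent mass: 26 × 1.00728 + 28 × 1.0086649 = 54.4318972 u
Δm = 54.4318972 − 53.92535 = 0.5065472 u
Converting to energy: 0.5065472 u × 931.494 MeV/u = 471.846 MeV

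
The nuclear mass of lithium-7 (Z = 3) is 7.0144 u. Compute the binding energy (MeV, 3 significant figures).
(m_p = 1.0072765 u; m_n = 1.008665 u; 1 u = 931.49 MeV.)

39.2 MeV

Z = 3, so N = A − Z = 7 − 3 = 4.
Σm = 3·m_p + 4·m_n = 3.0218295 + 4.034660 = 7.0564895 u
Mass defect Δm = 7.0564895 − 7.0144 = 0.0420895 u
Binding energy = Δm·c² = 0.0420895 × 931.49 MeV/u = 39.2059 MeV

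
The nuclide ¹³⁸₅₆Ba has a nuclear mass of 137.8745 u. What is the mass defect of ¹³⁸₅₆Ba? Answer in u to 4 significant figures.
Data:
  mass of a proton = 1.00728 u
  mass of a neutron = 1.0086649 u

1.244 u

Total constituent mass: 56 × 1.00728 + 82 × 1.0086649 = 139.1182018 u
Δm = 139.1182018 − 137.8745 = 1.2437018 u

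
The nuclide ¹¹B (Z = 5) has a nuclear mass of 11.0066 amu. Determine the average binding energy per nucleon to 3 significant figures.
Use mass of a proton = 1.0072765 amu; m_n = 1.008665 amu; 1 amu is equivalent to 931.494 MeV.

6.92 MeV/nucleon

With 5 protons and 6 neutrons (A = 11):
Σm = 5·m_p + 6·m_n = 5.0363825 + 6.051990 = 11.0883725 amu
The mass defect is 11.0883725 − 11.0066 = 0.0817725 amu.
Binding energy = Δm·c² = 0.0817725 × 931.494 MeV/amu = 76.1706 MeV
Per nucleon: 76.1706 / 11 = 6.9246 MeV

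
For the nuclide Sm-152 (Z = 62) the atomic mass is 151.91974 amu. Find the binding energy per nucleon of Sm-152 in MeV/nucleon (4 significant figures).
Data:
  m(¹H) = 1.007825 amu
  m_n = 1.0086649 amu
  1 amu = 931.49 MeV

Z = 62, so N = A − Z = 152 − 62 = 90.
Σm = 62·m(¹H) + 90·m_n = 62.485150 + 90.7798410 = 153.2649910 amu
Mass defect Δm = 153.2649910 − 151.91974 = 1.3452510 amu
E_B = 1.3452510 × 931.49 = 1253.09 MeV
BE/A = 1253.09 MeV / 152 = 8.244 MeV/nucleon

8.244 MeV/nucleon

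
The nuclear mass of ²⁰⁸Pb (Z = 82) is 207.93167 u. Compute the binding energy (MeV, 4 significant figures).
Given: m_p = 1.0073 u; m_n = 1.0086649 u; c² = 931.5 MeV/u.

Total constituent mass: 82 × 1.0073 + 126 × 1.0086649 = 209.6903774 u
The mass defect is 209.6903774 − 207.93167 = 1.7587074 u.
Binding energy = Δm·c² = 1.7587074 × 931.5 MeV/u = 1638.24 MeV

1638 MeV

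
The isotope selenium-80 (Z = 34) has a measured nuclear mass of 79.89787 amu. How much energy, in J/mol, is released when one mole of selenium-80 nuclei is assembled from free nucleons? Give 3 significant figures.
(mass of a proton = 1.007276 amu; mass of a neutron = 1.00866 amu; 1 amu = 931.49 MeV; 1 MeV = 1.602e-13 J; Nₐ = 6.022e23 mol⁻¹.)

6.72e+13 J/mol

Mass of separated nucleons = 34(1.007276) + 46(1.00866) = 34.247384 + 46.39836 = 80.645744 amu
Mass defect Δm = 80.645744 − 79.89787 = 0.747874 amu
Converting to energy: 0.747874 amu × 931.49 MeV/amu = 696.637 MeV
Per nucleus in joules: 696.637 MeV × 1.602e-13 J/MeV = 1.1160e-10 J
Per mole: 1.1160e-10 J × 6.022e23 mol⁻¹ = 6.7206e+13 J/mol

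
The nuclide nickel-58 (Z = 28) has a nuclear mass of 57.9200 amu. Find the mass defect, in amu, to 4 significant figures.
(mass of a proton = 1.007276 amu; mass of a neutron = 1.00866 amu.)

0.5435 amu

Mass of separated nucleons = 28(1.007276) + 30(1.00866) = 28.203728 + 30.25980 = 58.463528 amu
Δm = 58.463528 − 57.9200 = 0.543528 amu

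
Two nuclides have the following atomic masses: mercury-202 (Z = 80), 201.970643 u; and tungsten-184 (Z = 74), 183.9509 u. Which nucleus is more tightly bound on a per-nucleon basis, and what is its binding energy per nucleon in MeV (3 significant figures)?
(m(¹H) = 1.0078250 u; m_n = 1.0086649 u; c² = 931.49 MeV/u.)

tungsten-184; 8.01 MeV/nucleon

mercury-202: Σm = 80(1.0078250) + 122(1.0086649) = 203.6831178 u; Δm = 1.7124748 u; E_B = 1595.2 MeV; E_B/A = 7.897 MeV
tungsten-184: Σm = 74(1.0078250) + 110(1.0086649) = 185.5321890 u; Δm = 1.5812890 u; E_B = 1473.0 MeV; E_B/A = 8.005 MeV
tungsten-184 has the higher binding energy per nucleon, so it is the more tightly bound nucleus.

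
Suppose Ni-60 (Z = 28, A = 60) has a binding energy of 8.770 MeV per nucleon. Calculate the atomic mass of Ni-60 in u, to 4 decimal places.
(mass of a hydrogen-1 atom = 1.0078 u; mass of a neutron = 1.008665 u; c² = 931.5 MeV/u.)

59.9308 u

Total binding energy = 60 × 8.770 = 526.200 MeV
Mass defect = 526.200 MeV / (931.5 MeV/u) = 0.564895 u
Constituent mass = 28(1.0078) + 32(1.008665) = 60.495680 u
Atomic mass = 60.495680 − 0.564895 = 59.930785 u ≈ 59.9308 u (to 4 decimal places)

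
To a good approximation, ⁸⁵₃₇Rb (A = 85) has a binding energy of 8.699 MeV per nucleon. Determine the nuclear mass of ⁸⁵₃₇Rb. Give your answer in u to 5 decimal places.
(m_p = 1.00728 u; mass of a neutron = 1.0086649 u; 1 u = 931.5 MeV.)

Total binding energy = 85 × 8.699 = 739.415 MeV
Mass defect = 739.415 MeV / (931.5 MeV/u) = 0.7937896 u
Constituent mass = 37(1.00728) + 48(1.0086649) = 85.6852752 u
Nuclear mass = 85.6852752 − 0.7937896 = 84.8914856 u ≈ 84.89149 u (to 5 decimal places)

84.89149 u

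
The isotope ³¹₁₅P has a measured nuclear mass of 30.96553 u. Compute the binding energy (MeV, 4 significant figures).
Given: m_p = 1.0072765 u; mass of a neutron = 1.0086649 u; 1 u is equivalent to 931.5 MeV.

Mass of separated nucleons = 15(1.0072765) + 16(1.0086649) = 15.1091475 + 16.1386384 = 31.2477859 u
Mass defect Δm = 31.2477859 − 30.96553 = 0.2822559 u
Converting to energy: 0.2822559 u × 931.5 MeV/u = 262.921 MeV

262.9 MeV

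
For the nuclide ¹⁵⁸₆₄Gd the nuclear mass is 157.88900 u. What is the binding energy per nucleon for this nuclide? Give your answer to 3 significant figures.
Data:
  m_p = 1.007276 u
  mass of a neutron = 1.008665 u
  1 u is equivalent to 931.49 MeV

8.20 MeV/nucleon

Mass of separated nucleons = 64(1.007276) + 94(1.008665) = 64.465664 + 94.814510 = 159.280174 u
Δm = 159.280174 − 157.88900 = 1.391174 u
Converting to energy: 1.391174 u × 931.49 MeV/u = 1295.86 MeV
Per nucleon: 1295.86 / 158 = 8.202 MeV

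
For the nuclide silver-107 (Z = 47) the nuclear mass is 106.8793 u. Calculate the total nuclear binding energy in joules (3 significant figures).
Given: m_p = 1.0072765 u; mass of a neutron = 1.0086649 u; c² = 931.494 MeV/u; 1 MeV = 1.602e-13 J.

The nucleus contains 47 protons and 107 − 47 = 60 neutrons.
Total constituent mass: 47 × 1.0072765 + 60 × 1.0086649 = 107.8618895 u
Δm = 107.8618895 − 106.8793 = 0.9825895 u
Converting to energy: 0.9825895 u × 931.494 MeV/u = 915.276 MeV
In joules: 915.276 MeV × 1.602e-13 J/MeV = 1.4663e-10 J

1.47e-10 J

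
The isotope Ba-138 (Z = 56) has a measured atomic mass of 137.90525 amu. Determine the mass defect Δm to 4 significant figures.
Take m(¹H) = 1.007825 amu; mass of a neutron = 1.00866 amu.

1.243 amu

Mass of separated nucleons = 56(1.007825) + 82(1.00866) = 56.438200 + 82.71012 = 139.148320 amu
The mass defect is 139.148320 − 137.90525 = 1.243070 amu.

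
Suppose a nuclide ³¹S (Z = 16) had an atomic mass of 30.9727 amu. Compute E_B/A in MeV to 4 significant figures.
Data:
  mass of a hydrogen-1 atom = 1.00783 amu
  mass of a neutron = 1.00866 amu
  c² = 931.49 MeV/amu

Z = 16, so N = A − Z = 31 − 16 = 15.
Σm = 16·m(¹H) + 15·m_n = 16.12528 + 15.12990 = 31.25518 amu
Mass defect Δm = 31.25518 − 30.9727 = 0.28248 amu
Binding energy = Δm·c² = 0.28248 × 931.49 MeV/amu = 263.127 MeV
Dividing by A = 31 gives 8.488 MeV per nucleon.

8.488 MeV/nucleon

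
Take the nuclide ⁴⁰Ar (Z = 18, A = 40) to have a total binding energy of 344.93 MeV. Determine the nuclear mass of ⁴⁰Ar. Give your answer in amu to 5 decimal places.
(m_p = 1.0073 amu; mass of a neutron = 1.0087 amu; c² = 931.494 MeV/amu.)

Mass defect = 344.93 MeV / (931.494 MeV/amu) = 0.3702976 amu
Constituent mass = 18(1.0073) + 22(1.0087) = 40.3228 amu
Nuclear mass = 40.3228 − 0.3702976 = 39.9525024 amu ≈ 39.95250 amu (to 5 decimal places)

39.95250 amu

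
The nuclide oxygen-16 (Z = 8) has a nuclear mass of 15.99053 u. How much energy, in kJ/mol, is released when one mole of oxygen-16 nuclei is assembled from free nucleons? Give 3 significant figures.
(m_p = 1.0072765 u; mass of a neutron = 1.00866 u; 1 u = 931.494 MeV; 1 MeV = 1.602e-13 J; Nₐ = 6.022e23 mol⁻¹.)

The nucleus contains 8 protons and 16 − 8 = 8 neutrons.
Σm = 8·m_p + 8·m_n = 8.0582120 + 8.06928 = 16.1274920 u
The mass defect is 16.1274920 − 15.99053 = 0.1369620 u.
Converting to energy: 0.1369620 u × 931.494 MeV/u = 127.579 MeV
Per nucleus in joules: 127.579 MeV × 1.602e-13 J/MeV = 2.0438e-11 J
Per mole: 2.0438e-11 J × 6.022e23 mol⁻¹ = 1.2308e+13 J/mol

1.23e+10 kJ/mol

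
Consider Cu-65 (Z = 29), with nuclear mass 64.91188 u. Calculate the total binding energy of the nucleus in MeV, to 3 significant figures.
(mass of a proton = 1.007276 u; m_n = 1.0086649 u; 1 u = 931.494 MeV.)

With 29 protons and 36 neutrons (A = 65):
Σm = 29·m_p + 36·m_n = 29.211004 + 36.3119364 = 65.5229404 u
Mass defect Δm = 65.5229404 − 64.91188 = 0.6110604 u
Binding energy = Δm·c² = 0.6110604 × 931.494 MeV/u = 569.199 MeV

569 MeV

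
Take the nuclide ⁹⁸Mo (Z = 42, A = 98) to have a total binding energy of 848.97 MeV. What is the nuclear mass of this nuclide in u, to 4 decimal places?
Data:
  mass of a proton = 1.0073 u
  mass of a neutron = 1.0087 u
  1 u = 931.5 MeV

97.8824 u

Mass defect = 848.97 MeV / (931.5 MeV/u) = 0.911401 u
Constituent mass = 42(1.0073) + 56(1.0087) = 98.7938 u
Nuclear mass = 98.7938 − 0.911401 = 97.882399 u ≈ 97.8824 u (to 4 decimal places)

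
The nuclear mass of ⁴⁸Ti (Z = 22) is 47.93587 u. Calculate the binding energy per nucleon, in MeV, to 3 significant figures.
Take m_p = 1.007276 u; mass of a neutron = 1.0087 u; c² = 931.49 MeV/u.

8.74 MeV/nucleon

Σm = 22·m_p + 26·m_n = 22.160072 + 26.2262 = 48.386272 u
Mass defect Δm = 48.386272 − 47.93587 = 0.450402 u
Binding energy = Δm·c² = 0.450402 × 931.49 MeV/u = 419.545 MeV
Dividing by A = 48 gives 8.741 MeV per nucleon.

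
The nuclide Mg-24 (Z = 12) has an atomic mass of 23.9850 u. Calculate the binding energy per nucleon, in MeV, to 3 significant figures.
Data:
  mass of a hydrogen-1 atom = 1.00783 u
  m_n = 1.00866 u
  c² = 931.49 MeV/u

The nucleus contains 12 protons and 24 − 12 = 12 neutrons.
Σm = 12·m(¹H) + 12·m_n = 12.09396 + 12.10392 = 24.19788 u
Mass defect Δm = 24.19788 − 23.9850 = 0.21288 u
Converting to energy: 0.21288 u × 931.49 MeV/u = 198.296 MeV
Dividing by A = 24 gives 8.262 MeV per nucleon.

8.26 MeV/nucleon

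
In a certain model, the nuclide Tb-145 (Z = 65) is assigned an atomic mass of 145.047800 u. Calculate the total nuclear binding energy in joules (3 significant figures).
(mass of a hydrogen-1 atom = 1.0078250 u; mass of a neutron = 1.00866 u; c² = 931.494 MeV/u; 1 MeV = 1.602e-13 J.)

Mass of separated nucleons = 65(1.0078250) + 80(1.00866) = 65.5086250 + 80.69280 = 146.2014250 u
The mass defect is 146.2014250 − 145.047800 = 1.1536250 u.
Binding energy = Δm·c² = 1.1536250 × 931.494 MeV/u = 1074.59 MeV
In joules: 1074.59 MeV × 1.602e-13 J/MeV = 1.7215e-10 J

1.72e-10 J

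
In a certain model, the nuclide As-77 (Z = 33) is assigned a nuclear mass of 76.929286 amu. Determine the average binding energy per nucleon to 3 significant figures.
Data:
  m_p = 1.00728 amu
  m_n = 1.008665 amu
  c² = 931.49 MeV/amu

8.37 MeV/nucleon

Total constituent mass: 33 × 1.00728 + 44 × 1.008665 = 77.621500 amu
The mass defect is 77.621500 − 76.929286 = 0.692214 amu.
E_B = 0.692214 × 931.49 = 644.790 MeV
BE/A = 644.790 MeV / 77 = 8.374 MeV/nucleon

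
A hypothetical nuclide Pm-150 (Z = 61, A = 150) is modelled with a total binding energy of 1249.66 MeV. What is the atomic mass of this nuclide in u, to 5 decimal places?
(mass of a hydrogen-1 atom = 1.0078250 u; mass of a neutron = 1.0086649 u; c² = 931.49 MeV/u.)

149.90693 u

Mass defect = 1249.66 MeV / (931.49 MeV/u) = 1.3415710 u
Constituent mass = 61(1.0078250) + 89(1.0086649) = 151.2485011 u
Atomic mass = 151.2485011 − 1.3415710 = 149.9069301 u ≈ 149.90693 u (to 5 decimal places)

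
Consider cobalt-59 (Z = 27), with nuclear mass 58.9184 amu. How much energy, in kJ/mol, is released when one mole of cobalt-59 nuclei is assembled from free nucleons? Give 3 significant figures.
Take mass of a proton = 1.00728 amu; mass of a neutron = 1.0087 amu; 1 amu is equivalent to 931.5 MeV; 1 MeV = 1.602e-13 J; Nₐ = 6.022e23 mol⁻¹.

5.00e+10 kJ/mol

Mass of separated nucleons = 27(1.00728) + 32(1.0087) = 27.19656 + 32.2784 = 59.47496 amu
Δm = 59.47496 − 58.9184 = 0.55656 amu
Converting to energy: 0.55656 amu × 931.5 MeV/amu = 518.436 MeV
Per nucleus in joules: 518.436 MeV × 1.602e-13 J/MeV = 8.3053e-11 J
Per mole: 8.3053e-11 J × 6.022e23 mol⁻¹ = 5.0015e+13 J/mol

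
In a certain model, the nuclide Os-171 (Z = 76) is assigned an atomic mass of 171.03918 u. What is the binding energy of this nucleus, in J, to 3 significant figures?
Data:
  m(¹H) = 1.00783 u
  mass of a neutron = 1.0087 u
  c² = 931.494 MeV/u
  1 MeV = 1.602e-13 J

2.06e-10 J

The nucleus contains 76 protons and 171 − 76 = 95 neutrons.
Mass of separated nucleons = 76(1.00783) + 95(1.0087) = 76.59508 + 95.8265 = 172.42158 u
Δm = 172.42158 − 171.03918 = 1.38240 u
Binding energy = Δm·c² = 1.38240 × 931.494 MeV/u = 1287.70 MeV
In joules: 1287.70 MeV × 1.602e-13 J/MeV = 2.0629e-10 J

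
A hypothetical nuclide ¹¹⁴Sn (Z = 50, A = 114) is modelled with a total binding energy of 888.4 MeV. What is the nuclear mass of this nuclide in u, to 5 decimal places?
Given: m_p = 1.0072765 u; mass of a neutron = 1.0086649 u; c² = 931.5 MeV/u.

Mass defect = 888.4 MeV / (931.5 MeV/u) = 0.9537305 u
Constituent mass = 50(1.0072765) + 64(1.0086649) = 114.9183786 u
Nuclear mass = 114.9183786 − 0.9537305 = 113.9646481 u ≈ 113.96465 u (to 5 decimal places)

113.96465 u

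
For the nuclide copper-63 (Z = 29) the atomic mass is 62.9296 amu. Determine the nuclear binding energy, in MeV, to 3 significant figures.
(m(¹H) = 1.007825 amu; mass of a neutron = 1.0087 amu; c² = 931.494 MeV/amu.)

552 MeV

The nucleus contains 29 protons and 63 − 29 = 34 neutrons.
Σm = 29·m(¹H) + 34·m_n = 29.226925 + 34.2958 = 63.522725 amu
The mass defect is 63.522725 − 62.9296 = 0.593125 amu.
E_B = 0.593125 × 931.494 = 552.492 MeV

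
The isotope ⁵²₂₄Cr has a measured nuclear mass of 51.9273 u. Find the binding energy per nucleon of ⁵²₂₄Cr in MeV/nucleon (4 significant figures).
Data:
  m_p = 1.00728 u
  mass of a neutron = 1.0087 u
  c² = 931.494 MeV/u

The nucleus contains 24 protons and 52 − 24 = 28 neutrons.
Σm = 24·m_p + 28·m_n = 24.17472 + 28.2436 = 52.41832 u
Mass defect Δm = 52.41832 − 51.9273 = 0.49102 u
Converting to energy: 0.49102 u × 931.494 MeV/u = 457.382 MeV
BE/A = 457.382 MeV / 52 = 8.796 MeV/nucleon

8.796 MeV/nucleon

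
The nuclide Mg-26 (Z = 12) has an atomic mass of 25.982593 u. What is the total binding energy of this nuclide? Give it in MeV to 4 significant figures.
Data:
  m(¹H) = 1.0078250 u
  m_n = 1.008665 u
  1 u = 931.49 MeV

216.7 MeV

Mass of separated nucleons = 12(1.0078250) + 14(1.008665) = 12.0939000 + 14.121310 = 26.2152100 u
Δm = 26.2152100 − 25.982593 = 0.2326170 u
Converting to energy: 0.2326170 u × 931.49 MeV/u = 216.680 MeV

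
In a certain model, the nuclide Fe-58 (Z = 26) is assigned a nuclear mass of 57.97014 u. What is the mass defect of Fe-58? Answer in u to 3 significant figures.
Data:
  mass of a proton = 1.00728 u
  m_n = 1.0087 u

0.498 u

Z = 26, so N = A − Z = 58 − 26 = 32.
Total constituent mass: 26 × 1.00728 + 32 × 1.0087 = 58.46768 u
Mass defect Δm = 58.46768 − 57.97014 = 0.49754 u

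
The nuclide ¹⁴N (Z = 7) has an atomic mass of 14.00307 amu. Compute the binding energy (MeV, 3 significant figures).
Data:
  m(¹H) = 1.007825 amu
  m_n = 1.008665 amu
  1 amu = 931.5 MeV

105 MeV

With 7 protons and 7 neutrons (A = 14):
Total constituent mass: 7 × 1.007825 + 7 × 1.008665 = 14.115430 amu
Mass defect Δm = 14.115430 − 14.00307 = 0.112360 amu
E_B = 0.112360 × 931.5 = 104.663 MeV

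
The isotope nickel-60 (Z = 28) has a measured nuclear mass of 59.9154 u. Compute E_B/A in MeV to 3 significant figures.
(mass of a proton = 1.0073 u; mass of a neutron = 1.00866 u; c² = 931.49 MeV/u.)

Total constituent mass: 28 × 1.0073 + 32 × 1.00866 = 60.48152 u
Mass defect Δm = 60.48152 − 59.9154 = 0.56612 u
Binding energy = Δm·c² = 0.56612 × 931.49 MeV/u = 527.335 MeV
Dividing by A = 60 gives 8.789 MeV per nucleon.

8.79 MeV/nucleon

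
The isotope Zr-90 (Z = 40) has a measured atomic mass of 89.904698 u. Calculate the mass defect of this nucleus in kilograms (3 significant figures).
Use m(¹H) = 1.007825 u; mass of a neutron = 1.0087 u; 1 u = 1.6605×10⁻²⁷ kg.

Z = 40, so N = A − Z = 90 − 40 = 50.
Σm = 40·m(¹H) + 50·m_n = 40.313000 + 50.4350 = 90.748000 u
Δm = 90.748000 − 89.904698 = 0.843302 u
In SI units: 0.843302 u × 1.6605×10⁻²⁷ kg/u = 1.4003e-27 kg

1.40e-27 kg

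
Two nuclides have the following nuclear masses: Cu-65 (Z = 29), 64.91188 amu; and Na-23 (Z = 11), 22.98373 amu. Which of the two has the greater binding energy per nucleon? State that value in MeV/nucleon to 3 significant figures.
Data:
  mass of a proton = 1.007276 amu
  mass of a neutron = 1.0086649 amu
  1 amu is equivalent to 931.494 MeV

Cu-65; 8.76 MeV/nucleon

Cu-65: Σm = 29(1.007276) + 36(1.0086649) = 65.5229404 amu; Δm = 0.6110604 amu; E_B = 569.20 MeV; E_B/A = 8.757 MeV
Na-23: Σm = 11(1.007276) + 12(1.0086649) = 23.1840148 amu; Δm = 0.2002848 amu; E_B = 186.56 MeV; E_B/A = 8.111 MeV
Cu-65 has the higher binding energy per nucleon, so it is the more tightly bound nucleus.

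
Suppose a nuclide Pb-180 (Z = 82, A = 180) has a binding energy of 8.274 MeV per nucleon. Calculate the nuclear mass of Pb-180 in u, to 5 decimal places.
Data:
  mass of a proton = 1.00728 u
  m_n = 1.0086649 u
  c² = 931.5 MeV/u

Total binding energy = 180 × 8.274 = 1489.320 MeV
Mass defect = 1489.320 MeV / (931.5 MeV/u) = 1.5988406 u
Constituent mass = 82(1.00728) + 98(1.0086649) = 181.4461202 u
Nuclear mass = 181.4461202 − 1.5988406 = 179.8472796 u ≈ 179.84728 u (to 5 decimal places)

179.84728 u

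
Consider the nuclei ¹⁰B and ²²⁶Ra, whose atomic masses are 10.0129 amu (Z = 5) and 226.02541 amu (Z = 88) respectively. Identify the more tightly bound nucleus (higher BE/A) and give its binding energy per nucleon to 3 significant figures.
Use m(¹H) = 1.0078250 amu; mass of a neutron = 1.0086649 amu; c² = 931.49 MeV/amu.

¹⁰B: Σm = 5(1.0078250) + 5(1.0086649) = 10.0824495 amu; Δm = 0.0695495 amu; E_B = 64.7847 MeV; E_B/A = 6.478 MeV
²²⁶Ra: Σm = 88(1.0078250) + 138(1.0086649) = 227.8843562 amu; Δm = 1.8589462 amu; E_B = 1731.6 MeV; E_B/A = 7.662 MeV
²²⁶Ra has the higher binding energy per nucleon, so it is the more tightly bound nucleus.

²²⁶Ra; 7.66 MeV/nucleon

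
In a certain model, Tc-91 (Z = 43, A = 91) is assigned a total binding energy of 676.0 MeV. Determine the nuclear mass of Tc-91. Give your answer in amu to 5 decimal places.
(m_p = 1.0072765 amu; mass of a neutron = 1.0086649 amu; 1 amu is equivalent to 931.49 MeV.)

91.00309 amu

Mass defect = 676.0 MeV / (931.49 MeV/amu) = 0.7257190 amu
Constituent mass = 43(1.0072765) + 48(1.0086649) = 91.7288047 amu
Nuclear mass = 91.7288047 − 0.7257190 = 91.0030857 amu ≈ 91.00309 amu (to 5 decimal places)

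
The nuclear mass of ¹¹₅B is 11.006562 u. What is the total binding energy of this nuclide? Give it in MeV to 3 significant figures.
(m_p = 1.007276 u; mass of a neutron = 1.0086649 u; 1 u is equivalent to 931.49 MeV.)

The nucleus contains 5 protons and 11 − 5 = 6 neutrons.
Mass of separated nucleons = 5(1.007276) + 6(1.0086649) = 5.036380 + 6.0519894 = 11.0883694 u
The mass defect is 11.0883694 − 11.006562 = 0.0818074 u.
Converting to energy: 0.0818074 u × 931.49 MeV/u = 76.2028 MeV

76.2 MeV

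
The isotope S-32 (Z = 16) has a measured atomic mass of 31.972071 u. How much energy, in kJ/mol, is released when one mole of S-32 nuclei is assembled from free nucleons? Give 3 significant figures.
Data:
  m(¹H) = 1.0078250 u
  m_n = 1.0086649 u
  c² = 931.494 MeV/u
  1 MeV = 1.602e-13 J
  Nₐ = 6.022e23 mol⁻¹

2.62e+10 kJ/mol

With 16 protons and 16 neutrons (A = 32):
Σm = 16·m(¹H) + 16·m_n = 16.1252000 + 16.1386384 = 32.2638384 u
Mass defect Δm = 32.2638384 − 31.972071 = 0.2917674 u
Converting to energy: 0.2917674 u × 931.494 MeV/u = 271.780 MeV
Per nucleus in joules: 271.780 MeV × 1.602e-13 J/MeV = 4.3539e-11 J
Per mole: 4.3539e-11 J × 6.022e23 mol⁻¹ = 2.6219e+13 J/mol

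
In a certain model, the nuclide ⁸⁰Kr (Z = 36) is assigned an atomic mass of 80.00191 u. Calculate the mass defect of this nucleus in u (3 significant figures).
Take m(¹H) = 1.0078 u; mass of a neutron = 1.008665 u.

0.660 u

Σm = 36·m(¹H) + 44·m_n = 36.2808 + 44.381260 = 80.662060 u
Mass defect Δm = 80.662060 − 80.00191 = 0.660150 u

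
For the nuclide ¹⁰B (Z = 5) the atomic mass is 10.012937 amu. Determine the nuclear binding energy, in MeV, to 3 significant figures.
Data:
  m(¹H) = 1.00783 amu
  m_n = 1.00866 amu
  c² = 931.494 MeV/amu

64.8 MeV

The nucleus contains 5 protons and 10 − 5 = 5 neutrons.
Σm = 5·m(¹H) + 5·m_n = 5.03915 + 5.04330 = 10.08245 amu
Δm = 10.08245 − 10.012937 = 0.069513 amu
Converting to energy: 0.069513 amu × 931.494 MeV/amu = 64.7509 MeV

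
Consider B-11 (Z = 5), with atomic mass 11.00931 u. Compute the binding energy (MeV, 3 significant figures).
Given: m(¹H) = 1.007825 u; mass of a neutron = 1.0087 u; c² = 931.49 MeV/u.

The nucleus contains 5 protons and 11 − 5 = 6 neutrons.
Σm = 5·m(¹H) + 6·m_n = 5.039125 + 6.0522 = 11.091325 u
The mass defect is 11.091325 − 11.00931 = 0.082015 u.
Binding energy = Δm·c² = 0.082015 × 931.49 MeV/u = 76.3962 MeV

76.4 MeV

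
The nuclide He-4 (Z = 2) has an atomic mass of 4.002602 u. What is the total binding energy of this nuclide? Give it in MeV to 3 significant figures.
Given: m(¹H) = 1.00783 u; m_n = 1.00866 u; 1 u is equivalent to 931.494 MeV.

28.3 MeV

Mass of separated nucleons = 2(1.00783) + 2(1.00866) = 2.01566 + 2.01732 = 4.03298 u
Mass defect Δm = 4.03298 − 4.002602 = 0.030378 u
Binding energy = Δm·c² = 0.030378 × 931.494 MeV/u = 28.2969 MeV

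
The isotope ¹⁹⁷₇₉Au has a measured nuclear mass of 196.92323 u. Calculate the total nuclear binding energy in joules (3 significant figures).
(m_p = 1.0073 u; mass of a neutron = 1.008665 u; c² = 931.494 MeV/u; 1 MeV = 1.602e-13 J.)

With 79 protons and 118 neutrons (A = 197):
Mass of separated nucleons = 79(1.0073) + 118(1.008665) = 79.5767 + 119.022470 = 198.599170 u
Δm = 198.599170 − 196.92323 = 1.675940 u
Binding energy = Δm·c² = 1.675940 × 931.494 MeV/u = 1561.13 MeV
In joules: 1561.13 MeV × 1.602e-13 J/MeV = 2.5009e-10 J

2.50e-10 J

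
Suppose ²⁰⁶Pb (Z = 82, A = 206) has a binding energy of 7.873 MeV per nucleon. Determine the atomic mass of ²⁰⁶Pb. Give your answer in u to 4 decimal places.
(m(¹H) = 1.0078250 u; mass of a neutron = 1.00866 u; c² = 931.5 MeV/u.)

205.9744 u

Total binding energy = 206 × 7.873 = 1621.838 MeV
Mass defect = 1621.838 MeV / (931.5 MeV/u) = 1.741104 u
Constituent mass = 82(1.0078250) + 124(1.00866) = 207.7154900 u
Atomic mass = 207.7154900 − 1.741104 = 205.9743860 u ≈ 205.9744 u (to 4 decimal places)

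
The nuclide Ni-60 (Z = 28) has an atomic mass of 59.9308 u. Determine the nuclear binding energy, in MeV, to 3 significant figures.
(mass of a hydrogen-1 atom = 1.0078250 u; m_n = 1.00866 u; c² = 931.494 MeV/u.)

527 MeV

Z = 28, so N = A − Z = 60 − 28 = 32.
Σm = 28·m(¹H) + 32·m_n = 28.2191000 + 32.27712 = 60.4962200 u
Mass defect Δm = 60.4962200 − 59.9308 = 0.5654200 u
Converting to energy: 0.5654200 u × 931.494 MeV/u = 526.685 MeV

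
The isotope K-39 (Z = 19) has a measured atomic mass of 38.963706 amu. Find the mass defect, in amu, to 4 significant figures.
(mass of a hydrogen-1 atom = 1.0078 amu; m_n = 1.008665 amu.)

With 19 protons and 20 neutrons (A = 39):
Total constituent mass: 19 × 1.0078 + 20 × 1.008665 = 39.321500 amu
Mass defect Δm = 39.321500 − 38.963706 = 0.357794 amu

0.3578 amu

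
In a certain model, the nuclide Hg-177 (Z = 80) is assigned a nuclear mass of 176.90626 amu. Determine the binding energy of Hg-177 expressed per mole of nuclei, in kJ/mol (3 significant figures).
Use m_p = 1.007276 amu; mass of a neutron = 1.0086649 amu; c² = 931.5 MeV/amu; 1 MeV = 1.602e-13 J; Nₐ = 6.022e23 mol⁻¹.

1.36e+11 kJ/mol

The nucleus contains 80 protons and 177 − 80 = 97 neutrons.
Total constituent mass: 80 × 1.007276 + 97 × 1.0086649 = 178.4225753 amu
The mass defect is 178.4225753 − 176.90626 = 1.5163153 amu.
Binding energy = Δm·c² = 1.5163153 × 931.5 MeV/amu = 1412.45 MeV
Per nucleus in joules: 1412.45 MeV × 1.602e-13 J/MeV = 2.2627e-10 J
Per mole: 2.2627e-10 J × 6.022e23 mol⁻¹ = 1.3626e+14 J/mol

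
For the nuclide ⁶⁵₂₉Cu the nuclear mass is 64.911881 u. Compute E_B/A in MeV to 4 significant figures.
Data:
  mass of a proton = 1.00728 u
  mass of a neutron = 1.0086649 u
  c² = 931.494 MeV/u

8.759 MeV/nucleon

Σm = 29·m_p + 36·m_n = 29.21112 + 36.3119364 = 65.5230564 u
Mass defect Δm = 65.5230564 − 64.911881 = 0.6111754 u
E_B = 0.6111754 × 931.494 = 569.306 MeV
Dividing by A = 65 gives 8.759 MeV per nucleon.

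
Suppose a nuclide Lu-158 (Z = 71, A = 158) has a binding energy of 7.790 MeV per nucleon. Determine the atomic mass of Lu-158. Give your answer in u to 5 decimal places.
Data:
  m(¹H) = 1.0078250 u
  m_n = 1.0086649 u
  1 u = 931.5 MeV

157.98809 u

Total binding energy = 158 × 7.790 = 1230.820 MeV
Mass defect = 1230.820 MeV / (931.5 MeV/u) = 1.3213312 u
Constituent mass = 71(1.0078250) + 87(1.0086649) = 159.3094213 u
Atomic mass = 159.3094213 − 1.3213312 = 157.9880901 u ≈ 157.98809 u (to 5 decimal places)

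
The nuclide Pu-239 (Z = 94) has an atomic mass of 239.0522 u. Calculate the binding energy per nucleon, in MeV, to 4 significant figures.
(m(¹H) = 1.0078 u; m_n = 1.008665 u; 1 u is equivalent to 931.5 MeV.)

With 94 protons and 145 neutrons (A = 239):
Σm = 94·m(¹H) + 145·m_n = 94.7332 + 146.256425 = 240.989625 u
Δm = 240.989625 − 239.0522 = 1.937425 u
Converting to energy: 1.937425 u × 931.5 MeV/u = 1804.71 MeV
BE/A = 1804.71 MeV / 239 = 7.551 MeV/nucleon

7.551 MeV/nucleon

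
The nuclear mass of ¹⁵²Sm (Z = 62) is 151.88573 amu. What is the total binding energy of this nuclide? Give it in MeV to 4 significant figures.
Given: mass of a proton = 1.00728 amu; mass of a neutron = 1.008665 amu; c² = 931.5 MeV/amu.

1253 MeV

Z = 62, so N = A − Z = 152 − 62 = 90.
Total constituent mass: 62 × 1.00728 + 90 × 1.008665 = 153.231210 amu
Δm = 153.231210 − 151.88573 = 1.345480 amu
Converting to energy: 1.345480 amu × 931.5 MeV/amu = 1253.31 MeV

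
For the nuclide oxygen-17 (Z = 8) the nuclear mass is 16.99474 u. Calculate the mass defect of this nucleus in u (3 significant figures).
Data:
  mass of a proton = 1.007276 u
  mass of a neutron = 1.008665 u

0.141 u

Total constituent mass: 8 × 1.007276 + 9 × 1.008665 = 17.136193 u
Mass defect Δm = 17.136193 − 16.99474 = 0.141453 u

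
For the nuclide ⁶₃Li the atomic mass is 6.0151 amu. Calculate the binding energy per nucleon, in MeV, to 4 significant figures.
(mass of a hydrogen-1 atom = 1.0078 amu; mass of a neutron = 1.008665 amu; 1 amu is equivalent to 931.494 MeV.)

5.324 MeV/nucleon

Mass of separated nucleons = 3(1.0078) + 3(1.008665) = 3.0234 + 3.025995 = 6.049395 amu
Mass defect Δm = 6.049395 − 6.0151 = 0.034295 amu
Binding energy = Δm·c² = 0.034295 × 931.494 MeV/amu = 31.9456 MeV
BE/A = 31.9456 MeV / 6 = 5.324 MeV/nucleon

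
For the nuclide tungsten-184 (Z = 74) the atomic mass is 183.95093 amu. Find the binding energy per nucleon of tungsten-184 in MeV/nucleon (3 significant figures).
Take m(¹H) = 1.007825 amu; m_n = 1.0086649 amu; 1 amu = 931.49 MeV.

8.01 MeV/nucleon

Z = 74, so N = A − Z = 184 − 74 = 110.
Total constituent mass: 74 × 1.007825 + 110 × 1.0086649 = 185.5321890 amu
The mass defect is 185.5321890 − 183.95093 = 1.5812590 amu.
Binding energy = Δm·c² = 1.5812590 × 931.49 MeV/amu = 1472.93 MeV
BE/A = 1472.93 MeV / 184 = 8.005 MeV/nucleon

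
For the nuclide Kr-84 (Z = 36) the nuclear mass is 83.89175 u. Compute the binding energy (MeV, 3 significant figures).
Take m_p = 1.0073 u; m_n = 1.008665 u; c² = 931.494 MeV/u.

733 MeV

Z = 36, so N = A − Z = 84 − 36 = 48.
Mass of separated nucleons = 36(1.0073) + 48(1.008665) = 36.2628 + 48.415920 = 84.678720 u
Mass defect Δm = 84.678720 − 83.89175 = 0.786970 u
E_B = 0.786970 × 931.494 = 733.058 MeV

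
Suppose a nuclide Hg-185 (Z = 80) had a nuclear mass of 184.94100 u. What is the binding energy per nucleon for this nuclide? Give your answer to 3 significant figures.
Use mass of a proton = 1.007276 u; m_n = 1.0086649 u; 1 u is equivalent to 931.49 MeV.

7.81 MeV/nucleon

The nucleus contains 80 protons and 185 − 80 = 105 neutrons.
Σm = 80·m_p + 105·m_n = 80.582080 + 105.9098145 = 186.4918945 u
Mass defect Δm = 186.4918945 − 184.94100 = 1.5508945 u
Converting to energy: 1.5508945 u × 931.49 MeV/u = 1444.64 MeV
BE/A = 1444.64 MeV / 185 = 7.809 MeV/nucleon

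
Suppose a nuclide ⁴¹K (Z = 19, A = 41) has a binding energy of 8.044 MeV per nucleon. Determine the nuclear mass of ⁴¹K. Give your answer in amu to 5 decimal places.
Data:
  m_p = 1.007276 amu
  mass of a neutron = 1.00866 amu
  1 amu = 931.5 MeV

Total binding energy = 41 × 8.044 = 329.804 MeV
Mass defect = 329.804 MeV / (931.5 MeV/amu) = 0.3540569 amu
Constituent mass = 19(1.007276) + 22(1.00866) = 41.328764 amu
Nuclear mass = 41.328764 − 0.3540569 = 40.9747071 amu ≈ 40.97471 amu (to 5 decimal places)

40.97471 amu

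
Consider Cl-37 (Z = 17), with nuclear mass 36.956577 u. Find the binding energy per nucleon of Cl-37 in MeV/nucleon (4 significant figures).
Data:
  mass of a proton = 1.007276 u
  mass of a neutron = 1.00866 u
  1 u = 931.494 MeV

Z = 17, so N = A − Z = 37 − 17 = 20.
Total constituent mass: 17 × 1.007276 + 20 × 1.00866 = 37.296892 u
The mass defect is 37.296892 − 36.956577 = 0.340315 u.
Binding energy = Δm·c² = 0.340315 × 931.494 MeV/u = 317.001 MeV
Per nucleon: 317.001 / 37 = 8.568 MeV

8.568 MeV/nucleon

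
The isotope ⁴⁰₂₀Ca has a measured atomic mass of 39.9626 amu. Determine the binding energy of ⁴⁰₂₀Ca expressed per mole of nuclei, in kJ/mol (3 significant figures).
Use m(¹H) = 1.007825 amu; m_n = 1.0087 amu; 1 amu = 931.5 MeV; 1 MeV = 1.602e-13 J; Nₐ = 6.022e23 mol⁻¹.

The nucleus contains 20 protons and 40 − 20 = 20 neutrons.
Mass of separated nucleons = 20(1.007825) + 20(1.0087) = 20.156500 + 20.1740 = 40.330500 amu
Mass defect Δm = 40.330500 − 39.9626 = 0.367900 amu
Binding energy = Δm·c² = 0.367900 × 931.5 MeV/amu = 342.699 MeV
Per nucleus in joules: 342.699 MeV × 1.602e-13 J/MeV = 5.4900e-11 J
Per mole: 5.4900e-11 J × 6.022e23 mol⁻¹ = 3.3061e+13 J/mol

3.31e+10 kJ/mol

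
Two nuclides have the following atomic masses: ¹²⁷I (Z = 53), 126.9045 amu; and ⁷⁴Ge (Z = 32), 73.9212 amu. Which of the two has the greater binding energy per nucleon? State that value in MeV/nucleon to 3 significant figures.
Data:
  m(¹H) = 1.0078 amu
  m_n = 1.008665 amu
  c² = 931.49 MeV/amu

¹²⁷I: Σm = 53(1.0078) + 74(1.008665) = 128.054610 amu; Δm = 1.150110 amu; E_B = 1071.32 MeV; E_B/A = 8.436 MeV
⁷⁴Ge: Σm = 32(1.0078) + 42(1.008665) = 74.613530 amu; Δm = 0.692330 amu; E_B = 644.898 MeV; E_B/A = 8.7148 MeV
⁷⁴Ge has the higher binding energy per nucleon, so it is the more tightly bound nucleus.

⁷⁴Ge; 8.71 MeV/nucleon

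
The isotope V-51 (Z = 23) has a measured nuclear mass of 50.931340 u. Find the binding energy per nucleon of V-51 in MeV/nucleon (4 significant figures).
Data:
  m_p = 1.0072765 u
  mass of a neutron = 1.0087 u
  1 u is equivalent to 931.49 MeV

Σm = 23·m_p + 28·m_n = 23.1673595 + 28.2436 = 51.4109595 u
Δm = 51.4109595 − 50.931340 = 0.4796195 u
E_B = 0.4796195 × 931.49 = 446.761 MeV
Dividing by A = 51 gives 8.760 MeV per nucleon.

8.760 MeV/nucleon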